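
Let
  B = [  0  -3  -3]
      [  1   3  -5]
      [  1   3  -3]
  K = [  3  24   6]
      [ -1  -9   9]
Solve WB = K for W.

W = [[-5, 0, 3], [2, -6, 5]]

B is on the right of W, so right-multiply by B⁻¹: W = KB⁻¹.
det B = 6; the adjugate gives B⁻¹ = [[1, -3, 4], [-1/3, 1/2, -1/2], [0, -1/2, 1/2]].
W = KB⁻¹ = [[3, 24, 6], [-1, -9, 9]] · [[1, -3, 4], [-1/3, 1/2, -1/2], [0, -1/2, 1/2]] = [[-5, 0, 3], [2, -6, 5]].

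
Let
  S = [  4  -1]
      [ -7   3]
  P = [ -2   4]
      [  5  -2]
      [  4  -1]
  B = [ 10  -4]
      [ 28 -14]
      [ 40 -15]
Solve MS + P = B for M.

MS = B − P = [[12, -8], [23, -12], [36, -14]].
S is on the right of M, so right-multiply by S⁻¹: M = (B − P)S⁻¹.
det S = 5; the adjugate gives S⁻¹ = [[3/5, 1/5], [7/5, 4/5]].
M = (B − P)S⁻¹ = [[-4, -4], [-3, -5], [2, -4]].

M = [[-4, -4], [-3, -5], [2, -4]]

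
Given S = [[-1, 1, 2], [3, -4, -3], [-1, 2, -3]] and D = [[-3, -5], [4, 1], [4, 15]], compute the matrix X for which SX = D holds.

X = [[3, 4], [2, 5], [-1, -3]]

Left-multiplying both sides by S⁻¹ gives X = S⁻¹D.
det S = -2; the adjugate gives S⁻¹ = [[-9, -7/2, -5/2], [-6, -5/2, -3/2], [-1, -1/2, -1/2]].
X = S⁻¹D = [[-9, -7/2, -5/2], [-6, -5/2, -3/2], [-1, -1/2, -1/2]] · [[-3, -5], [4, 1], [4, 15]] = [[3, 4], [2, 5], [-1, -3]].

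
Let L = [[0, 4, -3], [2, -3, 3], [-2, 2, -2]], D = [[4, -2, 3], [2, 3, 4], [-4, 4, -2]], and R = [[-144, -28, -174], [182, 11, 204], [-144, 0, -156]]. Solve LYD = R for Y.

Y = [[4, 3, -3], [0, -5, 5], [2, 4, 2]]

Isolating Y: multiply by L⁻¹ from the left and D⁻¹ from the right, so Y = L⁻¹RD⁻¹.
det L = -2, so L⁻¹ = [[0, -1, -3/2], [1, 3, 3], [1, 4, 4]].
det D = -4; the adjugate gives D⁻¹ = [[11/2, -2, 17/4], [3, -1, 5/2], [-5, 2, -4]].
L⁻¹R = [[34, -11, 30], [-30, 5, -30], [8, 16, 18]].
Y = (L⁻¹R)D⁻¹ = [[4, 3, -3], [0, -5, 5], [2, 4, 2]].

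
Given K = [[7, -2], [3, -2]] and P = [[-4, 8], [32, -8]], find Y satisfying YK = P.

Since K sits to the right of Y, Y = PK⁻¹.
det K = -8, so K⁻¹ = [[1/4, -1/4], [3/8, -7/8]].
Y = PK⁻¹ = [[-4, 8], [32, -8]] · [[1/4, -1/4], [3/8, -7/8]] = [[2, -6], [5, -1]].

Y = [[2, -6], [5, -1]]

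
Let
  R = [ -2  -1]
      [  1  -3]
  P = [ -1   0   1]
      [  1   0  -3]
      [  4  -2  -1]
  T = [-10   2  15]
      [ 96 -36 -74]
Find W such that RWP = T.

W = [[-2, 4, 3], [2, -4, -5]]

Left-multiply by R⁻¹ and right-multiply by P⁻¹: W = R⁻¹TP⁻¹.
det R = 7, so R⁻¹ = [[-3/7, 1/7], [-1/7, -2/7]].
det P = 4; the adjugate gives P⁻¹ = [[-3/2, -1/2, 0], [-11/4, -3/4, -1/2], [-1/2, -1/2, 0]].
R⁻¹T = [[18, -6, -17], [-26, 10, 19]].
W = (R⁻¹T)P⁻¹ = [[-2, 4, 3], [2, -4, -5]].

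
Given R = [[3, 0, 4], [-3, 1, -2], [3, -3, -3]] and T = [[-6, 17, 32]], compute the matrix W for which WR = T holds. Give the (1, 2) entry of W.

-1

R is on the right of W, so right-multiply by R⁻¹: W = TR⁻¹.
R has determinant -3; R⁻¹ = [[3, 4, 4/3], [5, 7, 2], [-2, -3, -1]].
W = TR⁻¹ = [[-6, 17, 32]] · [[3, 4, 4/3], [5, 7, 2], [-2, -3, -1]] = [[3, -1, -6]].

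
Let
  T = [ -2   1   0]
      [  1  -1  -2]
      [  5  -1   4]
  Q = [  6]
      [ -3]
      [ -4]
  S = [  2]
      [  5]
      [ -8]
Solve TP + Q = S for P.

P = [[0], [-4], [-2]]

TP = S − Q = [[-4], [8], [-4]].
Since T multiplies P on the left, P = T⁻¹(S − Q).
det T = -2, so T⁻¹ = [[3, 2, 1], [7, 4, 2], [-2, -3/2, -1/2]].
P = T⁻¹(S − Q) = [[0], [-4], [-2]].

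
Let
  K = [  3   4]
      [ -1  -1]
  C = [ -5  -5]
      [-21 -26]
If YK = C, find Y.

Since K sits to the right of Y, Y = CK⁻¹.
K has determinant 1; K⁻¹ = [[-1, -4], [1, 3]].
Y = CK⁻¹ = [[-5, -5], [-21, -26]] · [[-1, -4], [1, 3]] = [[0, 5], [-5, 6]].

Y = [[0, 5], [-5, 6]]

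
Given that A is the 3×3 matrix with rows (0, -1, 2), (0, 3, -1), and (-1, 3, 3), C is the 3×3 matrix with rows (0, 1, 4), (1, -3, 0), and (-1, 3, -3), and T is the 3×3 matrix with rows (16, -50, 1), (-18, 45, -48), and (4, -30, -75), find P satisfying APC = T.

P = [[-3, 1, -1], [-4, -3, 1], [-3, 5, -1]]

P = A⁻¹TC⁻¹ (apply A⁻¹ on the left and C⁻¹ on the right).
A has determinant 5; A⁻¹ = [[12/5, 9/5, -1], [1/5, 2/5, 0], [3/5, 1/5, 0]].
det C = 3, so C⁻¹ = [[3, 5, 4], [1, 4/3, 4/3], [0, -1/3, -1/3]].
A⁻¹T = [[2, -9, -9], [-4, 8, -19], [6, -21, -9]].
P = (A⁻¹T)C⁻¹ = [[-3, 1, -1], [-4, -3, 1], [-3, 5, -1]].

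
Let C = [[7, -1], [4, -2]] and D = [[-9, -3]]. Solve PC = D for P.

P = [[-3, 3]]

Since C sits to the right of P, P = DC⁻¹.
det C = -10; the adjugate gives C⁻¹ = [[1/5, -1/10], [2/5, -7/10]].
P = DC⁻¹ = [[-9, -3]] · [[1/5, -1/10], [2/5, -7/10]] = [[-3, 3]].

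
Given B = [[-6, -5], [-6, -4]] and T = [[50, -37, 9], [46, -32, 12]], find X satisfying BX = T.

X = [[-5, 2, -4], [-4, 5, 3]]

Since B multiplies X on the left, X = B⁻¹T.
det B = -6, so B⁻¹ = [[2/3, -5/6], [-1, 1]].
X = B⁻¹T = [[2/3, -5/6], [-1, 1]] · [[50, -37, 9], [46, -32, 12]] = [[-5, 2, -4], [-4, 5, 3]].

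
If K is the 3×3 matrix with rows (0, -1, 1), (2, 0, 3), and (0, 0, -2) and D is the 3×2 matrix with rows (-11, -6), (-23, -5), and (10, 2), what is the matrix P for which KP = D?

P = [[-4, -1], [6, 5], [-5, -1]]

K is on the left of P, so left-multiply by K⁻¹: P = K⁻¹D.
det K = -4, so K⁻¹ = [[0, 1/2, 3/4], [-1, 0, -1/2], [0, 0, -1/2]].
P = K⁻¹D = [[0, 1/2, 3/4], [-1, 0, -1/2], [0, 0, -1/2]] · [[-11, -6], [-23, -5], [10, 2]] = [[-4, -1], [6, 5], [-5, -1]].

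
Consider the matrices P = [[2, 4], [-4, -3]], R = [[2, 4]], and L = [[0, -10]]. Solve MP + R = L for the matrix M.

M = [[-5, -2]]

MP = L − R = [[-2, -14]].
P is on the right of M, so right-multiply by P⁻¹: M = (L − R)P⁻¹.
det P = 10, so P⁻¹ = [[-3/10, -2/5], [2/5, 1/5]].
M = (L − R)P⁻¹ = [[-5, -2]].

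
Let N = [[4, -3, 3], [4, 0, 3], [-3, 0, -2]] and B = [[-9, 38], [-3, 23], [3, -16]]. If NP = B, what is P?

N is on the left of P, so left-multiply by N⁻¹: P = N⁻¹B.
det N = 3; the adjugate gives N⁻¹ = [[0, -2, -3], [-1/3, 1/3, 0], [0, 3, 4]].
P = N⁻¹B = [[0, -2, -3], [-1/3, 1/3, 0], [0, 3, 4]] · [[-9, 38], [-3, 23], [3, -16]] = [[-3, 2], [2, -5], [3, 5]].

P = [[-3, 2], [2, -5], [3, 5]]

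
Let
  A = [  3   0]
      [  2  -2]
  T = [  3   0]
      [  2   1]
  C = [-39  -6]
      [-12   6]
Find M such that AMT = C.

Left-multiply by A⁻¹ and right-multiply by T⁻¹: M = A⁻¹CT⁻¹.
det A = -6; the adjugate gives A⁻¹ = [[1/3, 0], [1/3, -1/2]].
T has determinant 3; T⁻¹ = [[1/3, 0], [-2/3, 1]].
A⁻¹C = [[-13, -2], [-7, -5]].
M = (A⁻¹C)T⁻¹ = [[-3, -2], [1, -5]].

M = [[-3, -2], [1, -5]]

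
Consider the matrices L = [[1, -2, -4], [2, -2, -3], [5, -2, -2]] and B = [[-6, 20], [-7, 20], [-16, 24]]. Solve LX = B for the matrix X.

X = [[-4, 2], [-5, -5], [3, -2]]

Left-multiplying both sides by L⁻¹ gives X = L⁻¹B.
det L = -4; the adjugate gives L⁻¹ = [[1/2, -1, 1/2], [11/4, -9/2, 5/4], [-3/2, 2, -1/2]].
X = L⁻¹B = [[1/2, -1, 1/2], [11/4, -9/2, 5/4], [-3/2, 2, -1/2]] · [[-6, 20], [-7, 20], [-16, 24]] = [[-4, 2], [-5, -5], [3, -2]].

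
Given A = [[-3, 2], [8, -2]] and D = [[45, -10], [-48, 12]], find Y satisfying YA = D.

Since A sits to the right of Y, Y = DA⁻¹.
det A = -10; the adjugate gives A⁻¹ = [[1/5, 1/5], [4/5, 3/10]].
Y = DA⁻¹ = [[45, -10], [-48, 12]] · [[1/5, 1/5], [4/5, 3/10]] = [[1, 6], [0, -6]].

Y = [[1, 6], [0, -6]]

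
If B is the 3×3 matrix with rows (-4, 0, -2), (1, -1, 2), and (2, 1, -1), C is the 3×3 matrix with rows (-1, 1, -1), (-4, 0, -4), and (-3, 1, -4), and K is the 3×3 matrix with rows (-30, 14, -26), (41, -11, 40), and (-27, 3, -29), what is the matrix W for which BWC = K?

Left-multiply by B⁻¹ and right-multiply by C⁻¹: W = B⁻¹KC⁻¹.
det B = -2; the adjugate gives B⁻¹ = [[1/2, 1, 1], [-5/2, -4, -3], [-3/2, -2, -2]].
C has determinant -4; C⁻¹ = [[-1, -3/4, 1], [1, -1/4, 0], [1, 1/2, -1]].
B⁻¹K = [[-1, -1, -2], [-8, 0, -8], [17, -5, 17]].
W = (B⁻¹K)C⁻¹ = [[-2, 0, 1], [0, 2, 0], [-5, -3, 0]].

W = [[-2, 0, 1], [0, 2, 0], [-5, -3, 0]]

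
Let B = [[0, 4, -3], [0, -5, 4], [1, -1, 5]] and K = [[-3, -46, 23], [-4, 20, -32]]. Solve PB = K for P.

P = [[-6, 5, -3], [4, 0, -4]]

B is on the right of P, so right-multiply by B⁻¹: P = KB⁻¹.
det B = 1, so B⁻¹ = [[-21, -17, 1], [4, 3, 0], [5, 4, 0]].
P = KB⁻¹ = [[-3, -46, 23], [-4, 20, -32]] · [[-21, -17, 1], [4, 3, 0], [5, 4, 0]] = [[-6, 5, -3], [4, 0, -4]].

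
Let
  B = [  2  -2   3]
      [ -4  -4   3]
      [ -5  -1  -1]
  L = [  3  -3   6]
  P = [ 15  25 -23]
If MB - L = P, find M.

MB = P + L = [[18, 22, -17]].
Right-multiplying both sides by B⁻¹ gives M = (P + L)B⁻¹.
B has determinant 4; B⁻¹ = [[7/4, -5/4, 3/2], [-19/4, 13/4, -9/2], [-4, 3, -4]].
M = (P + L)B⁻¹ = [[-5, -2, -4]].

M = [[-5, -2, -4]]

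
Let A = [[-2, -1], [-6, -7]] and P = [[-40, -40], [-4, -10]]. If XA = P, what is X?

X = [[5, 5], [-4, 2]]

A is on the right of X, so right-multiply by A⁻¹: X = PA⁻¹.
det A = 8; the adjugate gives A⁻¹ = [[-7/8, 1/8], [3/4, -1/4]].
X = PA⁻¹ = [[-40, -40], [-4, -10]] · [[-7/8, 1/8], [3/4, -1/4]] = [[5, 5], [-4, 2]].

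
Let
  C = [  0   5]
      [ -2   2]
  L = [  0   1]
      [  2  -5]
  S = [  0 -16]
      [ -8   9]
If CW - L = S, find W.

CW = S + L = [[0, -15], [-6, 4]].
Left-multiplying both sides by C⁻¹ gives W = C⁻¹(S + L).
C has determinant 10; C⁻¹ = [[1/5, -1/2], [1/5, 0]].
W = C⁻¹(S + L) = [[3, -5], [0, -3]].

W = [[3, -5], [0, -3]]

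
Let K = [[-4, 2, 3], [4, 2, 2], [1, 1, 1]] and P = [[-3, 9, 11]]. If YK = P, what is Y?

Y = [[2, 0, 5]]

Since K sits to the right of Y, Y = PK⁻¹.
K has determinant 2; K⁻¹ = [[0, 1/2, -1], [-1, -7/2, 10], [1, 3, -8]].
Y = PK⁻¹ = [[-3, 9, 11]] · [[0, 1/2, -1], [-1, -7/2, 10], [1, 3, -8]] = [[2, 0, 5]].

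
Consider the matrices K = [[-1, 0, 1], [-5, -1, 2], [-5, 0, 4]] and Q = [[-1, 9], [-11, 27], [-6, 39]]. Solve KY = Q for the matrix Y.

Y = [[2, -3], [3, 0], [1, 6]]

Since K multiplies Y on the left, Y = K⁻¹Q.
det K = -1; the adjugate gives K⁻¹ = [[4, 0, -1], [-10, -1, 3], [5, 0, -1]].
Y = K⁻¹Q = [[4, 0, -1], [-10, -1, 3], [5, 0, -1]] · [[-1, 9], [-11, 27], [-6, 39]] = [[2, -3], [3, 0], [1, 6]].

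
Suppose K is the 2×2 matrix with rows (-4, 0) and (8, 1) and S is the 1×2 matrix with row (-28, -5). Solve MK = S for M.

M = [[-3, -5]]

K is on the right of M, so right-multiply by K⁻¹: M = SK⁻¹.
K has determinant -4; K⁻¹ = [[-1/4, 0], [2, 1]].
M = SK⁻¹ = [[-28, -5]] · [[-1/4, 0], [2, 1]] = [[-3, -5]].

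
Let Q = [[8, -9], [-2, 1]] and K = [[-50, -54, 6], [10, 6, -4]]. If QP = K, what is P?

Since Q multiplies P on the left, P = Q⁻¹K.
det Q = -10, so Q⁻¹ = [[-1/10, -9/10], [-1/5, -4/5]].
P = Q⁻¹K = [[-1/10, -9/10], [-1/5, -4/5]] · [[-50, -54, 6], [10, 6, -4]] = [[-4, 0, 3], [2, 6, 2]].

P = [[-4, 0, 3], [2, 6, 2]]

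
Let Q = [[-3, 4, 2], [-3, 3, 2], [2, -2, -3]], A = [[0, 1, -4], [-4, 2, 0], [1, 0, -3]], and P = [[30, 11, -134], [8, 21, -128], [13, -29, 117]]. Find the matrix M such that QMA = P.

M = [[-3, -4, -4], [0, -5, 2], [1, 4, 5]]

Left-multiply by Q⁻¹ and right-multiply by A⁻¹: M = Q⁻¹PA⁻¹.
Q has determinant -5; Q⁻¹ = [[1, -8/5, -2/5], [1, -1, 0], [0, -2/5, -3/5]].
A has determinant -4; A⁻¹ = [[3/2, -3/4, -2], [3, -1, -4], [1/2, -1/4, -1]].
Q⁻¹P = [[12, -11, 24], [22, -10, -6], [-11, 9, -19]].
M = (Q⁻¹P)A⁻¹ = [[-3, -4, -4], [0, -5, 2], [1, 4, 5]].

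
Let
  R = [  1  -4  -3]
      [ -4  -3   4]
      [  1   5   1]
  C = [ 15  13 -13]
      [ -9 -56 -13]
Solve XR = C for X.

X = [[5, -1, 6], [5, 2, -6]]

R is on the right of X, so right-multiply by R⁻¹: X = CR⁻¹.
R has determinant -4; R⁻¹ = [[23/4, 11/4, 25/4], [-2, -1, -2], [17/4, 9/4, 19/4]].
X = CR⁻¹ = [[15, 13, -13], [-9, -56, -13]] · [[23/4, 11/4, 25/4], [-2, -1, -2], [17/4, 9/4, 19/4]] = [[5, -1, 6], [5, 2, -6]].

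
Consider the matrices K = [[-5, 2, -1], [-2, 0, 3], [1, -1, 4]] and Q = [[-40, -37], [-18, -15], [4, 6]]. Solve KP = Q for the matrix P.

P = [[6, 6], [-6, -4], [-2, -1]]

Since K multiplies P on the left, P = K⁻¹Q.
det K = 5, so K⁻¹ = [[3/5, -7/5, 6/5], [11/5, -19/5, 17/5], [2/5, -3/5, 4/5]].
P = K⁻¹Q = [[3/5, -7/5, 6/5], [11/5, -19/5, 17/5], [2/5, -3/5, 4/5]] · [[-40, -37], [-18, -15], [4, 6]] = [[6, 6], [-6, -4], [-2, -1]].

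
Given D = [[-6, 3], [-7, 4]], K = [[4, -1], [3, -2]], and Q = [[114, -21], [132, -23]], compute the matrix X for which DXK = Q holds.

X = [[-5, 0], [1, -2]]

X = D⁻¹QK⁻¹ (apply D⁻¹ on the left and K⁻¹ on the right).
D has determinant -3; D⁻¹ = [[-4/3, 1], [-7/3, 2]].
det K = -5, so K⁻¹ = [[2/5, -1/5], [3/5, -4/5]].
D⁻¹Q = [[-20, 5], [-2, 3]].
X = (D⁻¹Q)K⁻¹ = [[-5, 0], [1, -2]].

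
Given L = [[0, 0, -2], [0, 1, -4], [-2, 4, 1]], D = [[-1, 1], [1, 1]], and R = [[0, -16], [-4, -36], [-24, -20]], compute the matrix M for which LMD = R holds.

M = [[1, 5], [0, -4], [4, 4]]

Left-multiply by L⁻¹ and right-multiply by D⁻¹: M = L⁻¹RD⁻¹.
det L = -4; the adjugate gives L⁻¹ = [[-17/4, 2, -1/2], [-2, 1, 0], [-1/2, 0, 0]].
D has determinant -2; D⁻¹ = [[-1/2, 1/2], [1/2, 1/2]].
L⁻¹R = [[4, 6], [-4, -4], [0, 8]].
M = (L⁻¹R)D⁻¹ = [[1, 5], [0, -4], [4, 4]].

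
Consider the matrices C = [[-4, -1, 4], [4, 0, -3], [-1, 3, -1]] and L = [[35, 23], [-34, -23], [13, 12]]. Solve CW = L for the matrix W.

W = [[-4, -2], [5, 5], [6, 5]]

C is on the left of W, so left-multiply by C⁻¹: W = C⁻¹L.
det C = 5; the adjugate gives C⁻¹ = [[9/5, 11/5, 3/5], [7/5, 8/5, 4/5], [12/5, 13/5, 4/5]].
W = C⁻¹L = [[9/5, 11/5, 3/5], [7/5, 8/5, 4/5], [12/5, 13/5, 4/5]] · [[35, 23], [-34, -23], [13, 12]] = [[-4, -2], [5, 5], [6, 5]].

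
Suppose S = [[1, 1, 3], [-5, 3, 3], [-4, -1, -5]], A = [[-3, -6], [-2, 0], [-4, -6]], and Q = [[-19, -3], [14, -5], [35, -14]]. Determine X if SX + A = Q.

X = [[-5, 1], [1, -1], [-4, 1]]

SX = Q − A = [[-16, 3], [16, -5], [39, -8]].
Since S multiplies X on the left, X = S⁻¹(Q − A).
det S = 2, so S⁻¹ = [[-6, 1, -3], [-37/2, 7/2, -9], [17/2, -3/2, 4]].
X = S⁻¹(Q − A) = [[-5, 1], [1, -1], [-4, 1]].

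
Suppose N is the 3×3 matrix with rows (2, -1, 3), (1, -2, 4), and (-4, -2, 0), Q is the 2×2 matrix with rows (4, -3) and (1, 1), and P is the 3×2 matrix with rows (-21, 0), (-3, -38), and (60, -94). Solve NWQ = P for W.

Isolating W: multiply by N⁻¹ from the left and Q⁻¹ from the right, so W = N⁻¹PQ⁻¹.
det N = 2, so N⁻¹ = [[4, -3, 1], [-8, 6, -5/2], [-5, 4, -3/2]].
Q has determinant 7; Q⁻¹ = [[1/7, 3/7], [-1/7, 4/7]].
N⁻¹P = [[-15, 20], [0, 7], [3, -11]].
W = (N⁻¹P)Q⁻¹ = [[-5, 5], [-1, 4], [2, -5]].

W = [[-5, 5], [-1, 4], [2, -5]]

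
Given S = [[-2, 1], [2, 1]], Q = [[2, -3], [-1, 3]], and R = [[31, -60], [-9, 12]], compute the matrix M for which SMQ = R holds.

M = [[-4, 2], [3, -5]]

Isolating M: multiply by S⁻¹ from the left and Q⁻¹ from the right, so M = S⁻¹RQ⁻¹.
det S = -4; the adjugate gives S⁻¹ = [[-1/4, 1/4], [1/2, 1/2]].
det Q = 3; the adjugate gives Q⁻¹ = [[1, 1], [1/3, 2/3]].
S⁻¹R = [[-10, 18], [11, -24]].
M = (S⁻¹R)Q⁻¹ = [[-4, 2], [3, -5]].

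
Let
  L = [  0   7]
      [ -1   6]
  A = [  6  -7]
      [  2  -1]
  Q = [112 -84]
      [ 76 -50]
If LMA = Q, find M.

Isolating M: multiply by L⁻¹ from the left and A⁻¹ from the right, so M = L⁻¹QA⁻¹.
det L = 7; the adjugate gives L⁻¹ = [[6/7, -1], [1/7, 0]].
det A = 8, so A⁻¹ = [[-1/8, 7/8], [-1/4, 3/4]].
L⁻¹Q = [[20, -22], [16, -12]].
M = (L⁻¹Q)A⁻¹ = [[3, 1], [1, 5]].

M = [[3, 1], [1, 5]]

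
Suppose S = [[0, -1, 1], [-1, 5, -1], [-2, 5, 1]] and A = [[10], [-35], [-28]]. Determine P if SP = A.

P = [[1], [-6], [4]]

Since S multiplies P on the left, P = S⁻¹A.
det S = 2, so S⁻¹ = [[5, 3, -2], [3/2, 1, -1/2], [5/2, 1, -1/2]].
P = S⁻¹A = [[5, 3, -2], [3/2, 1, -1/2], [5/2, 1, -1/2]] · [[10], [-35], [-28]] = [[1], [-6], [4]].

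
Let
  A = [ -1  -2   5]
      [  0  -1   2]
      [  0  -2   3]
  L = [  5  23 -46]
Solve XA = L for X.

X = [[-5, -3, -5]]

A is on the right of X, so right-multiply by A⁻¹: X = LA⁻¹.
det A = -1, so A⁻¹ = [[-1, 4, -1], [0, 3, -2], [0, 2, -1]].
X = LA⁻¹ = [[5, 23, -46]] · [[-1, 4, -1], [0, 3, -2], [0, 2, -1]] = [[-5, -3, -5]].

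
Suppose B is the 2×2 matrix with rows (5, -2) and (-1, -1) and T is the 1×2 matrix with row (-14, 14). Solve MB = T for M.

M = [[-4, -6]]

Right-multiplying both sides by B⁻¹ gives M = TB⁻¹.
det B = -7, so B⁻¹ = [[1/7, -2/7], [-1/7, -5/7]].
M = TB⁻¹ = [[-14, 14]] · [[1/7, -2/7], [-1/7, -5/7]] = [[-4, -6]].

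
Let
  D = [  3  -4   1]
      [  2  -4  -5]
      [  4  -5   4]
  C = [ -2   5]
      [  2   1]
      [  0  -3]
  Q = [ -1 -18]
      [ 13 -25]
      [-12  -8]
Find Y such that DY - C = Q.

DY = Q + C = [[-3, -13], [15, -24], [-12, -11]].
Since D multiplies Y on the left, Y = D⁻¹(Q + C).
det D = -5; the adjugate gives D⁻¹ = [[41/5, -11/5, -24/5], [28/5, -8/5, -17/5], [-6/5, 1/5, 4/5]].
Y = D⁻¹(Q + C) = [[0, -1], [0, 3], [-3, 2]].

Y = [[0, -1], [0, 3], [-3, 2]]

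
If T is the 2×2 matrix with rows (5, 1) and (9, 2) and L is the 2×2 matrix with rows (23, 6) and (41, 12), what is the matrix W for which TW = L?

T is on the left of W, so left-multiply by T⁻¹: W = T⁻¹L.
T has determinant 1; T⁻¹ = [[2, -1], [-9, 5]].
W = T⁻¹L = [[2, -1], [-9, 5]] · [[23, 6], [41, 12]] = [[5, 0], [-2, 6]].

W = [[5, 0], [-2, 6]]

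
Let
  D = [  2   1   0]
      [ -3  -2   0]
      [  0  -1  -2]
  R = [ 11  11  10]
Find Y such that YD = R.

D is on the right of Y, so right-multiply by D⁻¹: Y = RD⁻¹.
det D = 2; the adjugate gives D⁻¹ = [[2, 1, 0], [-3, -2, 0], [3/2, 1, -1/2]].
Y = RD⁻¹ = [[11, 11, 10]] · [[2, 1, 0], [-3, -2, 0], [3/2, 1, -1/2]] = [[4, -1, -5]].

Y = [[4, -1, -5]]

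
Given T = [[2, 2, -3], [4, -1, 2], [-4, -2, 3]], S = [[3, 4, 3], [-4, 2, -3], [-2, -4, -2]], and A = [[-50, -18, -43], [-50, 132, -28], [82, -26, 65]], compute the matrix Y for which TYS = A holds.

Y = [[-2, 5, -5], [2, 0, 0], [2, 1, -4]]

Isolating Y: multiply by T⁻¹ from the left and S⁻¹ from the right, so Y = T⁻¹AS⁻¹.
det T = -2; the adjugate gives T⁻¹ = [[-1/2, 0, -1/2], [10, 3, 8], [6, 2, 5]].
S has determinant 4; S⁻¹ = [[-4, -1, -9/2], [-1/2, 0, -3/4], [5, 1, 11/2]].
T⁻¹A = [[-16, 22, -11], [6, 8, 6], [10, 26, 11]].
Y = (T⁻¹A)S⁻¹ = [[-2, 5, -5], [2, 0, 0], [2, 1, -4]].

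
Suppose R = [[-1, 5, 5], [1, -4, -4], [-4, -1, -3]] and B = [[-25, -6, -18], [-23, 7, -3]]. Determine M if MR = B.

M = [[-4, -5, 6], [0, -3, 5]]

Since R sits to the right of M, M = BR⁻¹.
R has determinant 2; R⁻¹ = [[4, 5, 0], [19/2, 23/2, 1/2], [-17/2, -21/2, -1/2]].
M = BR⁻¹ = [[-25, -6, -18], [-23, 7, -3]] · [[4, 5, 0], [19/2, 23/2, 1/2], [-17/2, -21/2, -1/2]] = [[-4, -5, 6], [0, -3, 5]].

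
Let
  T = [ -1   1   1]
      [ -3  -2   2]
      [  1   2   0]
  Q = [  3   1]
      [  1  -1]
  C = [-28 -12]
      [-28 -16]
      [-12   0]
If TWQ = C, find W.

Isolating W: multiply by T⁻¹ from the left and Q⁻¹ from the right, so W = T⁻¹CQ⁻¹.
det T = 2; the adjugate gives T⁻¹ = [[-2, 1, 2], [1, -1/2, -1/2], [-2, 3/2, 5/2]].
Q has determinant -4; Q⁻¹ = [[1/4, 1/4], [1/4, -3/4]].
T⁻¹C = [[4, 8], [-8, -4], [-16, 0]].
W = (T⁻¹C)Q⁻¹ = [[3, -5], [-3, 1], [-4, -4]].

W = [[3, -5], [-3, 1], [-4, -4]]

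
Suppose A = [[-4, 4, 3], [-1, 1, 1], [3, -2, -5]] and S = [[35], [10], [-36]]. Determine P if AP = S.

P = [[-1], [4], [5]]

Left-multiplying both sides by A⁻¹ gives P = A⁻¹S.
A has determinant 1; A⁻¹ = [[-3, 14, 1], [-2, 11, 1], [-1, 4, 0]].
P = A⁻¹S = [[-3, 14, 1], [-2, 11, 1], [-1, 4, 0]] · [[35], [10], [-36]] = [[-1], [4], [5]].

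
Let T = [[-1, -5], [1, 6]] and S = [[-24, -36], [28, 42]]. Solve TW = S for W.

Since T multiplies W on the left, W = T⁻¹S.
det T = -1; the adjugate gives T⁻¹ = [[-6, -5], [1, 1]].
W = T⁻¹S = [[-6, -5], [1, 1]] · [[-24, -36], [28, 42]] = [[4, 6], [4, 6]].

W = [[4, 6], [4, 6]]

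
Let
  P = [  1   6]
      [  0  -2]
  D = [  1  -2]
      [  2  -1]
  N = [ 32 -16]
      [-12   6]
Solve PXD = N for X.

Left-multiply by P⁻¹ and right-multiply by D⁻¹: X = P⁻¹ND⁻¹.
det P = -2, so P⁻¹ = [[1, 3], [0, -1/2]].
D has determinant 3; D⁻¹ = [[-1/3, 2/3], [-2/3, 1/3]].
P⁻¹N = [[-4, 2], [6, -3]].
X = (P⁻¹N)D⁻¹ = [[0, -2], [0, 3]].

X = [[0, -2], [0, 3]]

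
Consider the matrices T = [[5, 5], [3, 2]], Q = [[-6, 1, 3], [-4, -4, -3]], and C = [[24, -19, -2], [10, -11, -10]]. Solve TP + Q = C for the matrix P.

TP = C − Q = [[30, -20, -5], [14, -7, -7]].
Since T multiplies P on the left, P = T⁻¹(C − Q).
det T = -5; the adjugate gives T⁻¹ = [[-2/5, 1], [3/5, -1]].
P = T⁻¹(C − Q) = [[2, 1, -5], [4, -5, 4]].

P = [[2, 1, -5], [4, -5, 4]]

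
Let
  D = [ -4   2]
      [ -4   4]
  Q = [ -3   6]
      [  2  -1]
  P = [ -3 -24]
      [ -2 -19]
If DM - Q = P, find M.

M = [[3, 4], [3, -1]]

DM = P + Q = [[-6, -18], [0, -20]].
D is on the left of M, so left-multiply by D⁻¹: M = D⁻¹(P + Q).
det D = -8; the adjugate gives D⁻¹ = [[-1/2, 1/4], [-1/2, 1/2]].
M = D⁻¹(P + Q) = [[3, 4], [3, -1]].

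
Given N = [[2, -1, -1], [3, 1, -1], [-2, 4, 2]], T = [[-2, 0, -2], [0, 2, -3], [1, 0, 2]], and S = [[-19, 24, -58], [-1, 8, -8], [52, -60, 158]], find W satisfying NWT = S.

Left-multiply by N⁻¹ and right-multiply by T⁻¹: W = N⁻¹ST⁻¹.
det N = 2; the adjugate gives N⁻¹ = [[3, -1, 1], [-2, 1, -1/2], [7, -3, 5/2]].
T has determinant -4; T⁻¹ = [[-1, 0, -1], [3/4, 1/2, 3/2], [1/2, 0, 1]].
N⁻¹S = [[-4, 4, -8], [11, -10, 29], [0, -6, 13]].
W = (N⁻¹S)T⁻¹ = [[3, 2, 2], [-4, -5, 3], [2, -3, 4]].

W = [[3, 2, 2], [-4, -5, 3], [2, -3, 4]]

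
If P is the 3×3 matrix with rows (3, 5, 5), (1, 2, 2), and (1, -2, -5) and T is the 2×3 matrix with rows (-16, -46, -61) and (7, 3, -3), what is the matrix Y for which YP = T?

Y = [[-6, -3, 5], [3, -4, 2]]

Since P sits to the right of Y, Y = TP⁻¹.
P has determinant -3; P⁻¹ = [[2, -5, 0], [-7/3, 20/3, 1/3], [4/3, -11/3, -1/3]].
Y = TP⁻¹ = [[-16, -46, -61], [7, 3, -3]] · [[2, -5, 0], [-7/3, 20/3, 1/3], [4/3, -11/3, -1/3]] = [[-6, -3, 5], [3, -4, 2]].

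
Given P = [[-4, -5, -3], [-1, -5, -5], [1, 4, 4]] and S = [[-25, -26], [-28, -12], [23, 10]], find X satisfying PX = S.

P is on the left of X, so left-multiply by P⁻¹: X = P⁻¹S.
P has determinant 2; P⁻¹ = [[0, 4, 5], [-1/2, -13/2, -17/2], [1/2, 11/2, 15/2]].
X = P⁻¹S = [[0, 4, 5], [-1/2, -13/2, -17/2], [1/2, 11/2, 15/2]] · [[-25, -26], [-28, -12], [23, 10]] = [[3, 2], [-1, 6], [6, -4]].

X = [[3, 2], [-1, 6], [6, -4]]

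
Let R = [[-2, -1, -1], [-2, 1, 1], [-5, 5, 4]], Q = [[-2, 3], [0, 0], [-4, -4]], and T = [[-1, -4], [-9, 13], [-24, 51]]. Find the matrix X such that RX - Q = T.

RX = T + Q = [[-3, -1], [-9, 13], [-28, 47]].
Since R multiplies X on the left, X = R⁻¹(T + Q).
det R = 4; the adjugate gives R⁻¹ = [[-1/4, -1/4, 0], [3/4, -13/4, 1], [-5/4, 15/4, -1]].
X = R⁻¹(T + Q) = [[3, -3], [-1, 4], [-2, 3]].

X = [[3, -3], [-1, 4], [-2, 3]]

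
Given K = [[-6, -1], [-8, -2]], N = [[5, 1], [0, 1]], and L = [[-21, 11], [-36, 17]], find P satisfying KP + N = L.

P = [[4, -1], [2, -4]]

KP = L − N = [[-26, 10], [-36, 16]].
Since K multiplies P on the left, P = K⁻¹(L − N).
det K = 4; the adjugate gives K⁻¹ = [[-1/2, 1/4], [2, -3/2]].
P = K⁻¹(L − N) = [[4, -1], [2, -4]].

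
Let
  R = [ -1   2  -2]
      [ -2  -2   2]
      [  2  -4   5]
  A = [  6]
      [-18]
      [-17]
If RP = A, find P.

P = [[4], [0], [-5]]

Left-multiplying both sides by R⁻¹ gives P = R⁻¹A.
R has determinant 6; R⁻¹ = [[-1/3, -1/3, 0], [7/3, -1/6, 1], [2, 0, 1]].
P = R⁻¹A = [[-1/3, -1/3, 0], [7/3, -1/6, 1], [2, 0, 1]] · [[6], [-18], [-17]] = [[4], [0], [-5]].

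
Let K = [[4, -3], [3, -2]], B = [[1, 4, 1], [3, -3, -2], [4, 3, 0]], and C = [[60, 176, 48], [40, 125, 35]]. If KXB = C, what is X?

Isolating X: multiply by K⁻¹ from the left and B⁻¹ from the right, so X = K⁻¹CB⁻¹.
K has determinant 1; K⁻¹ = [[-2, 3], [-3, 4]].
det B = -5, so B⁻¹ = [[-6/5, -3/5, 1], [8/5, 4/5, -1], [-21/5, -13/5, 3]].
K⁻¹C = [[0, 23, 9], [-20, -28, -4]].
X = (K⁻¹C)B⁻¹ = [[-1, -5, 4], [-4, 0, -4]].

X = [[-1, -5, 4], [-4, 0, -4]]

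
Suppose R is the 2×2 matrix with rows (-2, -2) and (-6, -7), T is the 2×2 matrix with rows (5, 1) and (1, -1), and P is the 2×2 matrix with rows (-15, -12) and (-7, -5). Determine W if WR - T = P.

WR = P + T = [[-10, -11], [-6, -6]].
R is on the right of W, so right-multiply by R⁻¹: W = (P + T)R⁻¹.
R has determinant 2; R⁻¹ = [[-7/2, 1], [3, -1]].
W = (P + T)R⁻¹ = [[2, 1], [3, 0]].

W = [[2, 1], [3, 0]]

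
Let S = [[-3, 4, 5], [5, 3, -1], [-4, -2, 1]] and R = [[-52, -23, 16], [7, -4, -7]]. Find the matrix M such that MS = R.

M = [[1, -5, 6], [-1, -4, -6]]

Right-multiplying both sides by S⁻¹ gives M = RS⁻¹.
S has determinant 3; S⁻¹ = [[1/3, -14/3, -19/3], [-1/3, 17/3, 22/3], [2/3, -22/3, -29/3]].
M = RS⁻¹ = [[-52, -23, 16], [7, -4, -7]] · [[1/3, -14/3, -19/3], [-1/3, 17/3, 22/3], [2/3, -22/3, -29/3]] = [[1, -5, 6], [-1, -4, -6]].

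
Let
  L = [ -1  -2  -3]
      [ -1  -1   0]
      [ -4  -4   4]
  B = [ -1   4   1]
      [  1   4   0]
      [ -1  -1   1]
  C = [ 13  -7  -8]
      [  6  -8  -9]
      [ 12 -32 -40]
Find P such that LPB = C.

Left-multiply by L⁻¹ and right-multiply by B⁻¹: P = L⁻¹CB⁻¹.
det L = -4; the adjugate gives L⁻¹ = [[1, -5, 3/4], [-1, 4, -3/4], [0, -1, 1/4]].
det B = -5; the adjugate gives B⁻¹ = [[-4/5, 1, 4/5], [1/5, 0, -1/5], [-3/5, 1, 8/5]].
L⁻¹C = [[-8, 9, 7], [2, -1, 2], [-3, 0, -1]].
P = (L⁻¹C)B⁻¹ = [[4, -1, 3], [-3, 4, 5], [3, -4, -4]].

P = [[4, -1, 3], [-3, 4, 5], [3, -4, -4]]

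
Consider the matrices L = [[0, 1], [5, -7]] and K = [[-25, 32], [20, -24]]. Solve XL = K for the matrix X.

X = [[-3, -5], [4, 4]]

L is on the right of X, so right-multiply by L⁻¹: X = KL⁻¹.
det L = -5, so L⁻¹ = [[7/5, 1/5], [1, 0]].
X = KL⁻¹ = [[-25, 32], [20, -24]] · [[7/5, 1/5], [1, 0]] = [[-3, -5], [4, 4]].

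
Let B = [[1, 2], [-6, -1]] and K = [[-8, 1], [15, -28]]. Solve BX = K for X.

Since B multiplies X on the left, X = B⁻¹K.
B has determinant 11; B⁻¹ = [[-1/11, -2/11], [6/11, 1/11]].
X = B⁻¹K = [[-1/11, -2/11], [6/11, 1/11]] · [[-8, 1], [15, -28]] = [[-2, 5], [-3, -2]].

X = [[-2, 5], [-3, -2]]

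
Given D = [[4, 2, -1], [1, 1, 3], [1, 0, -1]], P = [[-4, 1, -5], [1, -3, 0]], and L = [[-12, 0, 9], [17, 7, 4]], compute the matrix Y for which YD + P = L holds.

Y = [[-2, 3, -3], [4, 2, -2]]

YD = L − P = [[-8, -1, 14], [16, 10, 4]].
Since D sits to the right of Y, Y = (L − P)D⁻¹.
D has determinant 5; D⁻¹ = [[-1/5, 2/5, 7/5], [4/5, -3/5, -13/5], [-1/5, 2/5, 2/5]].
Y = (L − P)D⁻¹ = [[-2, 3, -3], [4, 2, -2]].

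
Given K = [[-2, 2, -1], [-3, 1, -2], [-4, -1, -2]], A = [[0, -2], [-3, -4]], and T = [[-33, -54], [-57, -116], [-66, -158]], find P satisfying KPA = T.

Isolating P: multiply by K⁻¹ from the left and A⁻¹ from the right, so P = K⁻¹TA⁻¹.
K has determinant 5; K⁻¹ = [[-4/5, 1, -3/5], [2/5, 0, -1/5], [7/5, -2, 4/5]].
det A = -6, so A⁻¹ = [[2/3, -1/3], [-1/2, 0]].
K⁻¹T = [[9, 22], [0, 10], [15, 30]].
P = (K⁻¹T)A⁻¹ = [[-5, -3], [-5, 0], [-5, -5]].

P = [[-5, -3], [-5, 0], [-5, -5]]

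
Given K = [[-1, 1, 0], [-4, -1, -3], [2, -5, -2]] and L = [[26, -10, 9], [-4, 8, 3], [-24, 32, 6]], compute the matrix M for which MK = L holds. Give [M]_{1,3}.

3

K is on the right of M, so right-multiply by K⁻¹: M = LK⁻¹.
det K = -1, so K⁻¹ = [[13, -2, 3], [14, -2, 3], [-22, 3, -5]].
M = LK⁻¹ = [[26, -10, 9], [-4, 8, 3], [-24, 32, 6]] · [[13, -2, 3], [14, -2, 3], [-22, 3, -5]] = [[0, -5, 3], [-6, 1, -3], [4, 2, -6]].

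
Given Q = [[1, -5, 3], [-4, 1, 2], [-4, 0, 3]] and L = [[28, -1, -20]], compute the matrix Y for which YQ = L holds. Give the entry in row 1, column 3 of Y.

Since Q sits to the right of Y, Y = LQ⁻¹.
det Q = -5; the adjugate gives Q⁻¹ = [[-3/5, -3, 13/5], [-4/5, -3, 14/5], [-4/5, -4, 19/5]].
Y = LQ⁻¹ = [[28, -1, -20]] · [[-3/5, -3, 13/5], [-4/5, -3, 14/5], [-4/5, -4, 19/5]] = [[0, -1, -6]].

-6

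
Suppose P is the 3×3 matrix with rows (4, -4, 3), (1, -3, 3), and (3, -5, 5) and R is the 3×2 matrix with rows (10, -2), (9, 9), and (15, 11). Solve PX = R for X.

X = [[0, -3], [-1, 2], [2, 6]]

Since P multiplies X on the left, X = P⁻¹R.
det P = -4; the adjugate gives P⁻¹ = [[0, -5/4, 3/4], [-1, -11/4, 9/4], [-1, -2, 2]].
X = P⁻¹R = [[0, -5/4, 3/4], [-1, -11/4, 9/4], [-1, -2, 2]] · [[10, -2], [9, 9], [15, 11]] = [[0, -3], [-1, 2], [2, 6]].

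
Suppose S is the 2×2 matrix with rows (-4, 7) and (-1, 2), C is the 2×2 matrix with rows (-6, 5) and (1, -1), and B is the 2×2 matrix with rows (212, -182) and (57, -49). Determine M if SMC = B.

M = [[4, -1], [-2, 4]]

Isolating M: multiply by S⁻¹ from the left and C⁻¹ from the right, so M = S⁻¹BC⁻¹.
det S = -1, so S⁻¹ = [[-2, 7], [-1, 4]].
det C = 1; the adjugate gives C⁻¹ = [[-1, -5], [-1, -6]].
S⁻¹B = [[-25, 21], [16, -14]].
M = (S⁻¹B)C⁻¹ = [[4, -1], [-2, 4]].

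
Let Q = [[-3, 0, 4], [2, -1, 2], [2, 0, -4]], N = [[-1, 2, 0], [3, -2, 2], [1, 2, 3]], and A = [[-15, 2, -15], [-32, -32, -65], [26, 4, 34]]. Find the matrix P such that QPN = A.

Isolating P: multiply by Q⁻¹ from the left and N⁻¹ from the right, so P = Q⁻¹AN⁻¹.
det Q = -4; the adjugate gives Q⁻¹ = [[-1, 0, -1], [-3, -1, -7/2], [-1/2, 0, -3/4]].
N has determinant -4; N⁻¹ = [[5/2, 3/2, -1], [7/4, 3/4, -1/2], [-2, -1, 1]].
Q⁻¹A = [[-11, -6, -19], [-14, 12, -9], [-12, -4, -18]].
P = (Q⁻¹A)N⁻¹ = [[0, -2, -5], [4, -3, -1], [-1, -3, -4]].

P = [[0, -2, -5], [4, -3, -1], [-1, -3, -4]]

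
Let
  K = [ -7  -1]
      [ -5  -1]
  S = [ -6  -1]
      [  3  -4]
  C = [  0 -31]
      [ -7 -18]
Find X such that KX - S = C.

KX = C + S = [[-6, -32], [-4, -22]].
K is on the left of X, so left-multiply by K⁻¹: X = K⁻¹(C + S).
det K = 2, so K⁻¹ = [[-1/2, 1/2], [5/2, -7/2]].
X = K⁻¹(C + S) = [[1, 5], [-1, -3]].

X = [[1, 5], [-1, -3]]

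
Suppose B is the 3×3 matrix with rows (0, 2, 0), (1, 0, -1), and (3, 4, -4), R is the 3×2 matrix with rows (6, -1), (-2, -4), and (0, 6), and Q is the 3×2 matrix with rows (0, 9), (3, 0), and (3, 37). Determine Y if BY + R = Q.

BY = Q − R = [[-6, 10], [5, 4], [3, 31]].
Since B multiplies Y on the left, Y = B⁻¹(Q − R).
det B = 2; the adjugate gives B⁻¹ = [[2, 4, -1], [1/2, 0, 0], [2, 3, -1]].
Y = B⁻¹(Q − R) = [[5, 5], [-3, 5], [0, 1]].

Y = [[5, 5], [-3, 5], [0, 1]]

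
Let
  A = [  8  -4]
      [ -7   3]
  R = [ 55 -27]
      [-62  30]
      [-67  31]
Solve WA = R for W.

W = [[6, -1], [-6, 2], [-4, 5]]

Right-multiplying both sides by A⁻¹ gives W = RA⁻¹.
det A = -4; the adjugate gives A⁻¹ = [[-3/4, -1], [-7/4, -2]].
W = RA⁻¹ = [[55, -27], [-62, 30], [-67, 31]] · [[-3/4, -1], [-7/4, -2]] = [[6, -1], [-6, 2], [-4, 5]].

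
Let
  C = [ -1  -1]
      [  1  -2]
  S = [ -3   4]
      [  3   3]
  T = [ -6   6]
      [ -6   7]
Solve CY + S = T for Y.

CY = T − S = [[-3, 2], [-9, 4]].
Left-multiplying both sides by C⁻¹ gives Y = C⁻¹(T − S).
det C = 3; the adjugate gives C⁻¹ = [[-2/3, 1/3], [-1/3, -1/3]].
Y = C⁻¹(T − S) = [[-1, 0], [4, -2]].

Y = [[-1, 0], [4, -2]]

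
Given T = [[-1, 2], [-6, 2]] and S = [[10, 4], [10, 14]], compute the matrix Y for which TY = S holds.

Y = [[0, -2], [5, 1]]

T is on the left of Y, so left-multiply by T⁻¹: Y = T⁻¹S.
det T = 10; the adjugate gives T⁻¹ = [[1/5, -1/5], [3/5, -1/10]].
Y = T⁻¹S = [[1/5, -1/5], [3/5, -1/10]] · [[10, 4], [10, 14]] = [[0, -2], [5, 1]].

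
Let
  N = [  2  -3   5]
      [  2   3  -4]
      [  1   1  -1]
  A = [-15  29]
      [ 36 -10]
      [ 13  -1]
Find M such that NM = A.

Since N multiplies M on the left, M = N⁻¹A.
N has determinant 3; N⁻¹ = [[1/3, 2/3, -1], [-2/3, -7/3, 6], [-1/3, -5/3, 4]].
M = N⁻¹A = [[1/3, 2/3, -1], [-2/3, -7/3, 6], [-1/3, -5/3, 4]] · [[-15, 29], [36, -10], [13, -1]] = [[6, 4], [4, -2], [-3, 3]].

M = [[6, 4], [4, -2], [-3, 3]]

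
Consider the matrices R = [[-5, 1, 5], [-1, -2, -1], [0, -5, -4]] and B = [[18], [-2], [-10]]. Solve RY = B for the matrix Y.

Since R multiplies Y on the left, Y = R⁻¹B.
det R = 6; the adjugate gives R⁻¹ = [[1/2, -7/2, 3/2], [-2/3, 10/3, -5/3], [5/6, -25/6, 11/6]].
Y = R⁻¹B = [[1/2, -7/2, 3/2], [-2/3, 10/3, -5/3], [5/6, -25/6, 11/6]] · [[18], [-2], [-10]] = [[1], [-2], [5]].

Y = [[1], [-2], [5]]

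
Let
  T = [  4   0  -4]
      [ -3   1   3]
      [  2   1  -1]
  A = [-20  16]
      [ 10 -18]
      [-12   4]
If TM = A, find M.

M = [[-2, 6], [-5, -6], [3, 2]]

Left-multiplying both sides by T⁻¹ gives M = T⁻¹A.
T has determinant 4; T⁻¹ = [[-1, -1, 1], [3/4, 1, 0], [-5/4, -1, 1]].
M = T⁻¹A = [[-1, -1, 1], [3/4, 1, 0], [-5/4, -1, 1]] · [[-20, 16], [10, -18], [-12, 4]] = [[-2, 6], [-5, -6], [3, 2]].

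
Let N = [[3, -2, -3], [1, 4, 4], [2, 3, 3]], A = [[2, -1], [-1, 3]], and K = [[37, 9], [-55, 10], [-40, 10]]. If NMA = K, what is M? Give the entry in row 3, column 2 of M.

-4

M = N⁻¹KA⁻¹ (apply N⁻¹ on the left and A⁻¹ on the right).
det N = 5, so N⁻¹ = [[0, -3/5, 4/5], [1, 3, -3], [-1, -13/5, 14/5]].
A has determinant 5; A⁻¹ = [[3/5, 1/5], [1/5, 2/5]].
N⁻¹K = [[1, 2], [-8, 9], [-6, -7]].
M = (N⁻¹K)A⁻¹ = [[1, 1], [-3, 2], [-5, -4]].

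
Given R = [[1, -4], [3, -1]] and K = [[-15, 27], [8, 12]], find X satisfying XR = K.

R is on the right of X, so right-multiply by R⁻¹: X = KR⁻¹.
det R = 11; the adjugate gives R⁻¹ = [[-1/11, 4/11], [-3/11, 1/11]].
X = KR⁻¹ = [[-15, 27], [8, 12]] · [[-1/11, 4/11], [-3/11, 1/11]] = [[-6, -3], [-4, 4]].

X = [[-6, -3], [-4, 4]]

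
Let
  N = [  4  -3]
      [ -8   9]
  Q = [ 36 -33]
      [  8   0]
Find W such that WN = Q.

W = [[5, -2], [6, 2]]

Since N sits to the right of W, W = QN⁻¹.
N has determinant 12; N⁻¹ = [[3/4, 1/4], [2/3, 1/3]].
W = QN⁻¹ = [[36, -33], [8, 0]] · [[3/4, 1/4], [2/3, 1/3]] = [[5, -2], [6, 2]].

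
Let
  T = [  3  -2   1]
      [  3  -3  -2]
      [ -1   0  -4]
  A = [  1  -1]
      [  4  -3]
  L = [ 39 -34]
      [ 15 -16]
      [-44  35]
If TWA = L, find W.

W = [[4, 1], [-3, 0], [1, 2]]

W = T⁻¹LA⁻¹ (apply T⁻¹ on the left and A⁻¹ on the right).
T has determinant 5; T⁻¹ = [[12/5, -8/5, 7/5], [14/5, -11/5, 9/5], [-3/5, 2/5, -3/5]].
A has determinant 1; A⁻¹ = [[-3, 1], [-4, 1]].
T⁻¹L = [[8, -7], [-3, 3], [9, -7]].
W = (T⁻¹L)A⁻¹ = [[4, 1], [-3, 0], [1, 2]].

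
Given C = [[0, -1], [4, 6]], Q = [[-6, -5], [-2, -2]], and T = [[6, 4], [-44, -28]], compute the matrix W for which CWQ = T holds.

Left-multiply by C⁻¹ and right-multiply by Q⁻¹: W = C⁻¹TQ⁻¹.
C has determinant 4; C⁻¹ = [[3/2, 1/4], [-1, 0]].
det Q = 2, so Q⁻¹ = [[-1, 5/2], [1, -3]].
C⁻¹T = [[-2, -1], [-6, -4]].
W = (C⁻¹T)Q⁻¹ = [[1, -2], [2, -3]].

W = [[1, -2], [2, -3]]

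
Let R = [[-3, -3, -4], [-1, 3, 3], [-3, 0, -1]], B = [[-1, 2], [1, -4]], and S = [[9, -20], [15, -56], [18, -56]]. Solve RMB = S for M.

Isolating M: multiply by R⁻¹ from the left and B⁻¹ from the right, so M = R⁻¹SB⁻¹.
det R = 3; the adjugate gives R⁻¹ = [[-1, -1, 1], [-10/3, -3, 13/3], [3, 3, -4]].
B has determinant 2; B⁻¹ = [[-2, -1], [-1/2, -1/2]].
R⁻¹S = [[-6, 20], [3, -8], [0, -4]].
M = (R⁻¹S)B⁻¹ = [[2, -4], [-2, 1], [2, 2]].

M = [[2, -4], [-2, 1], [2, 2]]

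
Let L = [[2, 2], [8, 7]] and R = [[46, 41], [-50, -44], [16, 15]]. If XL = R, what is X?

X = [[3, 5], [-1, -6], [4, 1]]

L is on the right of X, so right-multiply by L⁻¹: X = RL⁻¹.
det L = -2, so L⁻¹ = [[-7/2, 1], [4, -1]].
X = RL⁻¹ = [[46, 41], [-50, -44], [16, 15]] · [[-7/2, 1], [4, -1]] = [[3, 5], [-1, -6], [4, 1]].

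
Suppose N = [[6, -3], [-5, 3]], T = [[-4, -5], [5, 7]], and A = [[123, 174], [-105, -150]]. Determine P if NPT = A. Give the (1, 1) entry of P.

-2

Isolating P: multiply by N⁻¹ from the left and T⁻¹ from the right, so P = N⁻¹AT⁻¹.
det N = 3; the adjugate gives N⁻¹ = [[1, 1], [5/3, 2]].
det T = -3; the adjugate gives T⁻¹ = [[-7/3, -5/3], [5/3, 4/3]].
N⁻¹A = [[18, 24], [-5, -10]].
P = (N⁻¹A)T⁻¹ = [[-2, 2], [-5, -5]].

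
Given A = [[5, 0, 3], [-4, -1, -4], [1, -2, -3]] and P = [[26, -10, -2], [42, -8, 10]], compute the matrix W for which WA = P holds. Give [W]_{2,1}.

A is on the right of W, so right-multiply by A⁻¹: W = PA⁻¹.
det A = 2; the adjugate gives A⁻¹ = [[-5/2, -3, 3/2], [-8, -9, 4], [9/2, 5, -5/2]].
W = PA⁻¹ = [[26, -10, -2], [42, -8, 10]] · [[-5/2, -3, 3/2], [-8, -9, 4], [9/2, 5, -5/2]] = [[6, 2, 4], [4, -4, 6]].

4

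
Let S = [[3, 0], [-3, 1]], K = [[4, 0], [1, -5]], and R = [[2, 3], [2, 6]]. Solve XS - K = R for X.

X = [[5, 3], [2, 1]]

XS = R + K = [[6, 3], [3, 1]].
S is on the right of X, so right-multiply by S⁻¹: X = (R + K)S⁻¹.
S has determinant 3; S⁻¹ = [[1/3, 0], [1, 1]].
X = (R + K)S⁻¹ = [[5, 3], [2, 1]].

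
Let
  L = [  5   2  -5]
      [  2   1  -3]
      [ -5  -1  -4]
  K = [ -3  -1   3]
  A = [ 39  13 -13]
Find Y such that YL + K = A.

YL = A − K = [[42, 14, -16]].
Right-multiplying both sides by L⁻¹ gives Y = (A − K)L⁻¹.
det L = -4, so L⁻¹ = [[7/4, -13/4, 1/4], [-23/4, 45/4, -5/4], [-3/4, 5/4, -1/4]].
Y = (A − K)L⁻¹ = [[5, 1, -3]].

Y = [[5, 1, -3]]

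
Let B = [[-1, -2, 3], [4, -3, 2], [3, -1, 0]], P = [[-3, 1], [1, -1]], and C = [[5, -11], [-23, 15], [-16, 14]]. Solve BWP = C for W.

Left-multiply by B⁻¹ and right-multiply by P⁻¹: W = B⁻¹CP⁻¹.
det B = 1, so B⁻¹ = [[2, -3, 5], [6, -9, 14], [5, -7, 11]].
P has determinant 2; P⁻¹ = [[-1/2, -1/2], [-1/2, -3/2]].
B⁻¹C = [[-1, 3], [13, -5], [10, -6]].
W = (B⁻¹C)P⁻¹ = [[-1, -4], [-4, 1], [-2, 4]].

W = [[-1, -4], [-4, 1], [-2, 4]]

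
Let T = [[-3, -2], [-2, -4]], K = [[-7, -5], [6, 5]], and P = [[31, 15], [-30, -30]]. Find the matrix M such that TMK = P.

Isolating M: multiply by T⁻¹ from the left and K⁻¹ from the right, so M = T⁻¹PK⁻¹.
det T = 8, so T⁻¹ = [[-1/2, 1/4], [1/4, -3/8]].
det K = -5; the adjugate gives K⁻¹ = [[-1, -1], [6/5, 7/5]].
T⁻¹P = [[-23, -15], [19, 15]].
M = (T⁻¹P)K⁻¹ = [[5, 2], [-1, 2]].

M = [[5, 2], [-1, 2]]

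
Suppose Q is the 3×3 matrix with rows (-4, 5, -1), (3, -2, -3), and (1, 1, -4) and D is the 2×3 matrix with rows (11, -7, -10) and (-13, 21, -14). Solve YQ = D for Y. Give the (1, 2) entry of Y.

0

Since Q sits to the right of Y, Y = DQ⁻¹.
det Q = -4, so Q⁻¹ = [[-11/4, -19/4, 17/4], [-9/4, -17/4, 15/4], [-5/4, -9/4, 7/4]].
Y = DQ⁻¹ = [[11, -7, -10], [-13, 21, -14]] · [[-11/4, -19/4, 17/4], [-9/4, -17/4, 15/4], [-5/4, -9/4, 7/4]] = [[-2, 0, 3], [6, 4, -1]].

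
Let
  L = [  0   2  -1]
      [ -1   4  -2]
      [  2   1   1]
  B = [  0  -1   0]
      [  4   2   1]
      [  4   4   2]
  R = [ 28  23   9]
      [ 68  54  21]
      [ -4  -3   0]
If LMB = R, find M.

Isolating M: multiply by L⁻¹ from the left and B⁻¹ from the right, so M = L⁻¹RB⁻¹.
L has determinant 3; L⁻¹ = [[2, -1, 0], [-1, 2/3, 1/3], [-3, 4/3, 2/3]].
det B = 4; the adjugate gives B⁻¹ = [[0, 1/2, -1/4], [-1, 0, 0], [2, -1, 1]].
L⁻¹R = [[-12, -8, -3], [16, 12, 5], [4, 1, 1]].
M = (L⁻¹R)B⁻¹ = [[2, -3, 0], [-2, 3, 1], [1, 1, 0]].

M = [[2, -3, 0], [-2, 3, 1], [1, 1, 0]]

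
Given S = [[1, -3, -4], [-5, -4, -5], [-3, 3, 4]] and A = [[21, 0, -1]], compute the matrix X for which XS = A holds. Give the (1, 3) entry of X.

S is on the right of X, so right-multiply by S⁻¹: X = AS⁻¹.
det S = 2, so S⁻¹ = [[-1/2, 0, -1/2], [35/2, -4, 25/2], [-27/2, 3, -19/2]].
X = AS⁻¹ = [[21, 0, -1]] · [[-1/2, 0, -1/2], [35/2, -4, 25/2], [-27/2, 3, -19/2]] = [[3, -3, -1]].

-1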